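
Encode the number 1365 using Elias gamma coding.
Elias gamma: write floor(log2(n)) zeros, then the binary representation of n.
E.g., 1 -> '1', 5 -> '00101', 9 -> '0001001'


num_bits = floor(log2(1365)) + 1 = 11
leading_zeros = num_bits - 1 = 10
binary(1365) = 10101010101

Elias gamma(1365) = '0000000000' + '10101010101' = 000000000010101010101 (21 bits)


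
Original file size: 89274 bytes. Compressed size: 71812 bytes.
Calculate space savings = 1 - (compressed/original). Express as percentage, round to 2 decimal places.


ratio = compressed/original = 71812/89274 = 0.8044
savings = 1 - ratio = 1 - 0.8044 = 0.1956
as a percentage: 0.1956 * 100 = 19.56%

Space savings = 1 - 71812/89274 = 19.56%


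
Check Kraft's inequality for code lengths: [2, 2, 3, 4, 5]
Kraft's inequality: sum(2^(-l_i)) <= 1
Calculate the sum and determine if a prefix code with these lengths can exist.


Sum = 2^(-2) + 2^(-2) + 2^(-3) + 2^(-4) + 2^(-5)
    = 0.25 + 0.25 + 0.125 + 0.0625 + 0.03125
    = 23/32 = 0.71875
Since 0.71875 <= 1, Kraft's inequality IS satisfied.
A prefix code with these lengths CAN exist.

Kraft sum = 0.71875. Satisfied.


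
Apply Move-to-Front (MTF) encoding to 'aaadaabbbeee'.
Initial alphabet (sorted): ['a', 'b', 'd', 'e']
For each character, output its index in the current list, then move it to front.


MTF encoding:
'a': index 0 in ['a', 'b', 'd', 'e'] -> ['a', 'b', 'd', 'e']
'a': index 0 in ['a', 'b', 'd', 'e'] -> ['a', 'b', 'd', 'e']
'a': index 0 in ['a', 'b', 'd', 'e'] -> ['a', 'b', 'd', 'e']
'd': index 2 in ['a', 'b', 'd', 'e'] -> ['d', 'a', 'b', 'e']
'a': index 1 in ['d', 'a', 'b', 'e'] -> ['a', 'd', 'b', 'e']
'a': index 0 in ['a', 'd', 'b', 'e'] -> ['a', 'd', 'b', 'e']
'b': index 2 in ['a', 'd', 'b', 'e'] -> ['b', 'a', 'd', 'e']
'b': index 0 in ['b', 'a', 'd', 'e'] -> ['b', 'a', 'd', 'e']
'b': index 0 in ['b', 'a', 'd', 'e'] -> ['b', 'a', 'd', 'e']
'e': index 3 in ['b', 'a', 'd', 'e'] -> ['e', 'b', 'a', 'd']
'e': index 0 in ['e', 'b', 'a', 'd'] -> ['e', 'b', 'a', 'd']
'e': index 0 in ['e', 'b', 'a', 'd'] -> ['e', 'b', 'a', 'd']


Output: [0, 0, 0, 2, 1, 0, 2, 0, 0, 3, 0, 0]


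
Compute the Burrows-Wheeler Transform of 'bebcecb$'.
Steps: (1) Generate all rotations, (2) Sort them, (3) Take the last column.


Rotations (sorted):
  0: $bebcecb -> last char: b
  1: b$bebcec -> last char: c
  2: bcecb$be -> last char: e
  3: bebcecb$ -> last char: $
  4: cb$bebce -> last char: e
  5: cecb$beb -> last char: b
  6: ebcecb$b -> last char: b
  7: ecb$bebc -> last char: c


BWT = bce$ebbc


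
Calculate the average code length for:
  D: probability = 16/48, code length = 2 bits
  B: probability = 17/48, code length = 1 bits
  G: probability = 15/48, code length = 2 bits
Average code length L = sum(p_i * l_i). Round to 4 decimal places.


Weighted contributions p_i * l_i:
  D: (16/48) * 2 = 32/48
  B: (17/48) * 1 = 17/48
  G: (15/48) * 2 = 30/48
Sum = (32 + 17 + 30)/48 = 79/48

L = 79/48 = 1.6458 bits/symbol


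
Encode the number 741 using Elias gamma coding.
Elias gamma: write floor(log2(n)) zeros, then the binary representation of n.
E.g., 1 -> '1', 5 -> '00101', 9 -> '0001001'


num_bits = floor(log2(741)) + 1 = 10
leading_zeros = num_bits - 1 = 9
binary(741) = 1011100101

Elias gamma(741) = '000000000' + '1011100101' = 0000000001011100101 (19 bits)


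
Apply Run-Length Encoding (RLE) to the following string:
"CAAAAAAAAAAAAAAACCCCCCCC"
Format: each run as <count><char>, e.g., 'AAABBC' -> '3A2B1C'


Scanning runs left to right:
  i=0: run of 'C' x 1 -> '1C'
  i=1: run of 'A' x 15 -> '15A'
  i=16: run of 'C' x 8 -> '8C'

RLE = 1C15A8C


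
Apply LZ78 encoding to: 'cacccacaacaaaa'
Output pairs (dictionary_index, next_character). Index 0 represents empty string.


LZ78 encoding steps:
Dictionary: {0: ''}
Step 1: w='' (idx 0), next='c' -> output (0, 'c'), add 'c' as idx 1
Step 2: w='' (idx 0), next='a' -> output (0, 'a'), add 'a' as idx 2
Step 3: w='c' (idx 1), next='c' -> output (1, 'c'), add 'cc' as idx 3
Step 4: w='c' (idx 1), next='a' -> output (1, 'a'), add 'ca' as idx 4
Step 5: w='ca' (idx 4), next='a' -> output (4, 'a'), add 'caa' as idx 5
Step 6: w='caa' (idx 5), next='a' -> output (5, 'a'), add 'caaa' as idx 6
Step 7: w='a' (idx 2), end of input -> output (2, '')


Encoded: [(0, 'c'), (0, 'a'), (1, 'c'), (1, 'a'), (4, 'a'), (5, 'a'), (2, '')]


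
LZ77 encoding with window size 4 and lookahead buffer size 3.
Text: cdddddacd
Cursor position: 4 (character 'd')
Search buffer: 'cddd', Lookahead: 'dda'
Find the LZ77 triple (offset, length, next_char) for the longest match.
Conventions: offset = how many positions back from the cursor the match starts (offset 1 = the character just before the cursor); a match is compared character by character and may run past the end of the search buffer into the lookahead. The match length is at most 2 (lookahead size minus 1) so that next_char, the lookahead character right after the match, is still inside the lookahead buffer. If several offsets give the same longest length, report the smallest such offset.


Try each offset into the search buffer:
  offset=1 (pos 3, char 'd'): match length 2
  offset=2 (pos 2, char 'd'): match length 2
  offset=3 (pos 1, char 'd'): match length 2
  offset=4 (pos 0, char 'c'): match length 0
Longest match has length 2, found at offsets 1, 2, 3; take the smallest, offset 1.
next_char = character at position 4 + 2 = 6 -> 'a'

Best match: offset=1, length=2 (matching 'dd' starting at position 3)
LZ77 triple: (1, 2, 'a')


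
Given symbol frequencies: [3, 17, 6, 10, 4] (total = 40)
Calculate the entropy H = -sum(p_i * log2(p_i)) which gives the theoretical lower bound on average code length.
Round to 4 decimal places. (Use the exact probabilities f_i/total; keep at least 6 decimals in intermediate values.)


Per-symbol terms -p_i * log2(p_i) with p_i = f_i/40:
  p = 3/40 = 0.075000: log2(p) = -3.736966, -p*log2(p) = 0.280272
  p = 17/40 = 0.425000: log2(p) = -1.234465, -p*log2(p) = 0.524648
  p = 6/40 = 0.150000: log2(p) = -2.736966, -p*log2(p) = 0.410545
  p = 10/40 = 0.250000: log2(p) = -2.000000, -p*log2(p) = 0.500000
  p = 4/40 = 0.100000: log2(p) = -3.321928, -p*log2(p) = 0.332193
H = 0.280272 + 0.524648 + 0.410545 + 0.500000 + 0.332193 = 2.047658

H = 2.0477 bits/symbol


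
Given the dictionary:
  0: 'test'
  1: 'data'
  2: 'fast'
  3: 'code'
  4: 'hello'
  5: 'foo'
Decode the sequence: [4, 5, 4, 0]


Look up each index in the dictionary:
  4 -> 'hello'
  5 -> 'foo'
  4 -> 'hello'
  0 -> 'test'

Decoded: "hello foo hello test"


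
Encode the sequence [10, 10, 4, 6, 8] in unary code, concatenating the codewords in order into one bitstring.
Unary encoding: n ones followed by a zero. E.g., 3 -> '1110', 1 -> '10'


Encode each number as n ones followed by a terminating 0:
  10 -> 11111111110 (11 bits)
  10 -> 11111111110 (11 bits)
  4 -> 11110 (5 bits)
  6 -> 1111110 (7 bits)
  8 -> 111111110 (9 bits)
Total length = 11 + 11 + 5 + 7 + 9 = 43 bits.

Unary([10, 10, 4, 6, 8]) = 1111111111011111111110111101111110111111110 (43 bits)


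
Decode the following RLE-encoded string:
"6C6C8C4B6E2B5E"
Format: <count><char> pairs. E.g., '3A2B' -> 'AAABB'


Expanding each <count><char> pair:
  6C -> 'CCCCCC'
  6C -> 'CCCCCC'
  8C -> 'CCCCCCCC'
  4B -> 'BBBB'
  6E -> 'EEEEEE'
  2B -> 'BB'
  5E -> 'EEEEE'

Decoded = CCCCCCCCCCCCCCCCCCCCBBBBEEEEEEBBEEEEE


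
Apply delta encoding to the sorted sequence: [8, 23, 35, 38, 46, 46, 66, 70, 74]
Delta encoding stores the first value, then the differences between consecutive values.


First value: 8
Deltas:
  23 - 8 = 15
  35 - 23 = 12
  38 - 35 = 3
  46 - 38 = 8
  46 - 46 = 0
  66 - 46 = 20
  70 - 66 = 4
  74 - 70 = 4


Delta encoded: [8, 15, 12, 3, 8, 0, 20, 4, 4]


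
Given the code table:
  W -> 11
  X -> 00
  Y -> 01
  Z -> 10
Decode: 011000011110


Decoding:
01 -> Y
10 -> Z
00 -> X
01 -> Y
11 -> W
10 -> Z


Result: YZXYWZ


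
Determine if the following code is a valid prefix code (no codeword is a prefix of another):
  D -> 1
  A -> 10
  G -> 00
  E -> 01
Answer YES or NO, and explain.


Checking each pair (does one codeword prefix another?):
  D='1' vs A='10': prefix -- VIOLATION

NO -- this is NOT a valid prefix code. D (1) is a prefix of A (10).


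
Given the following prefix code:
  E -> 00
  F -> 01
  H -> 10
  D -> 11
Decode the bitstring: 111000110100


Decoding step by step:
Bits 11 -> D
Bits 10 -> H
Bits 00 -> E
Bits 11 -> D
Bits 01 -> F
Bits 00 -> E


Decoded message: DHEDFE


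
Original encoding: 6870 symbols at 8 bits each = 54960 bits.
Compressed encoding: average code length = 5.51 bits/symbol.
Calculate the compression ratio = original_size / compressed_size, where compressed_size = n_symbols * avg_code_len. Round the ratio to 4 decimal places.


original_size = n_symbols * orig_bits = 6870 * 8 = 54960 bits
compressed_size = n_symbols * avg_code_len = 6870 * 5.51 = 37853.7 bits
ratio = original_size / compressed_size = 54960 / 37853.7 = 1.4519

Compression ratio = 1.4519


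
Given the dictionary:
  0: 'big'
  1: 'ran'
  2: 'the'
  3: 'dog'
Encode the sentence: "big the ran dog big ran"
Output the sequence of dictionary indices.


Look up each word in the dictionary:
  'big' -> 0
  'the' -> 2
  'ran' -> 1
  'dog' -> 3
  'big' -> 0
  'ran' -> 1

Encoded: [0, 2, 1, 3, 0, 1]


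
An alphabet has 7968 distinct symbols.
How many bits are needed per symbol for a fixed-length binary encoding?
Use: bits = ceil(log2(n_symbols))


log2(7968) = 12.96
Bracket: 2^12 = 4096 < 7968 <= 2^13 = 8192
So ceil(log2(7968)) = 13

bits = ceil(log2(7968)) = ceil(12.96) = 13 bits


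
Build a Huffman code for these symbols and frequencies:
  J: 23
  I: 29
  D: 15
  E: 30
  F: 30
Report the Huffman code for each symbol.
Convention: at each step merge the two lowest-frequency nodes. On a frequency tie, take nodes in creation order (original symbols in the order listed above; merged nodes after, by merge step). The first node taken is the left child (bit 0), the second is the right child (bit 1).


Huffman tree construction:
Step 1: Merge D(15) + J(23) = 38
Step 2: Merge I(29) + E(30) = 59
Step 3: Merge F(30) + (D+J)(38) = 68
Step 4: Merge (I+E)(59) + (F+(D+J))(68) = 127
Read each symbol's code off the tree from the root (left child = 0, right child = 1).

Codes:
  J: 111 (length 3)
  I: 00 (length 2)
  D: 110 (length 3)
  E: 01 (length 2)
  F: 10 (length 2)
Average code length: 292/127 = 2.2992 bits/symbol


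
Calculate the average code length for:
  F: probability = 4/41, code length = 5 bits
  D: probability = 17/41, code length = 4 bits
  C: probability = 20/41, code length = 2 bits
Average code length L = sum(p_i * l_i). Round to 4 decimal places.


Weighted contributions p_i * l_i:
  F: (4/41) * 5 = 20/41
  D: (17/41) * 4 = 68/41
  C: (20/41) * 2 = 40/41
Sum = (20 + 68 + 40)/41 = 128/41

L = 128/41 = 3.1220 bits/symbol


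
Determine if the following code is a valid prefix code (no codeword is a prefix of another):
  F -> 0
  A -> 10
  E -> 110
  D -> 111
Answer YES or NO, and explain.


Checking each pair (does one codeword prefix another?):
  F='0' vs A='10': no prefix
  F='0' vs E='110': no prefix
  F='0' vs D='111': no prefix
  A='10' vs F='0': no prefix
  A='10' vs E='110': no prefix
  A='10' vs D='111': no prefix
  E='110' vs F='0': no prefix
  E='110' vs A='10': no prefix
  E='110' vs D='111': no prefix
  D='111' vs F='0': no prefix
  D='111' vs A='10': no prefix
  D='111' vs E='110': no prefix
No violation found over all pairs.

YES -- this is a valid prefix code. No codeword is a prefix of any other codeword.


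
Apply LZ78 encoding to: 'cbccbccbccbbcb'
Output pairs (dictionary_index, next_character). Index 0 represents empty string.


LZ78 encoding steps:
Dictionary: {0: ''}
Step 1: w='' (idx 0), next='c' -> output (0, 'c'), add 'c' as idx 1
Step 2: w='' (idx 0), next='b' -> output (0, 'b'), add 'b' as idx 2
Step 3: w='c' (idx 1), next='c' -> output (1, 'c'), add 'cc' as idx 3
Step 4: w='b' (idx 2), next='c' -> output (2, 'c'), add 'bc' as idx 4
Step 5: w='c' (idx 1), next='b' -> output (1, 'b'), add 'cb' as idx 5
Step 6: w='cc' (idx 3), next='b' -> output (3, 'b'), add 'ccb' as idx 6
Step 7: w='bc' (idx 4), next='b' -> output (4, 'b'), add 'bcb' as idx 7


Encoded: [(0, 'c'), (0, 'b'), (1, 'c'), (2, 'c'), (1, 'b'), (3, 'b'), (4, 'b')]


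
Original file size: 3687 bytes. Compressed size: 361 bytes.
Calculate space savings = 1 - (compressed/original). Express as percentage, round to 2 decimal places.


ratio = compressed/original = 361/3687 = 0.097912
savings = 1 - ratio = 1 - 0.097912 = 0.902088
as a percentage: 0.902088 * 100 = 90.21%

Space savings = 1 - 361/3687 = 90.21%


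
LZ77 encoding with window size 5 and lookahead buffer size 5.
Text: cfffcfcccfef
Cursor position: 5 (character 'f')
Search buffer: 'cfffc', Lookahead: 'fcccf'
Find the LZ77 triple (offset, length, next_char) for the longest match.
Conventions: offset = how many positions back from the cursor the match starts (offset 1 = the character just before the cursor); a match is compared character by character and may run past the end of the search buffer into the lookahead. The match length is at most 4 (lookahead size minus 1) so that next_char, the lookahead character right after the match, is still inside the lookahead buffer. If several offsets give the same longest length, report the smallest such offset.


Try each offset into the search buffer:
  offset=1 (pos 4, char 'c'): match length 0
  offset=2 (pos 3, char 'f'): match length 2
  offset=3 (pos 2, char 'f'): match length 1
  offset=4 (pos 1, char 'f'): match length 1
  offset=5 (pos 0, char 'c'): match length 0
Longest match has length 2 at offset 2.
next_char = character at position 5 + 2 = 7 -> 'c'

Best match: offset=2, length=2 (matching 'fc' starting at position 3)
LZ77 triple: (2, 2, 'c')


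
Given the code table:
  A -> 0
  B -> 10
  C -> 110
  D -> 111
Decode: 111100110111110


Decoding:
111 -> D
10 -> B
0 -> A
110 -> C
111 -> D
110 -> C


Result: DBACDC


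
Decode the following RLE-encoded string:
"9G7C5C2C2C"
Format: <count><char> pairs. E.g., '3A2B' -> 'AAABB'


Expanding each <count><char> pair:
  9G -> 'GGGGGGGGG'
  7C -> 'CCCCCCC'
  5C -> 'CCCCC'
  2C -> 'CC'
  2C -> 'CC'

Decoded = GGGGGGGGGCCCCCCCCCCCCCCCC


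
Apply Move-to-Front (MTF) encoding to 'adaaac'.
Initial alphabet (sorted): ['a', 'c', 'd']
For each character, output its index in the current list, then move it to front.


MTF encoding:
'a': index 0 in ['a', 'c', 'd'] -> ['a', 'c', 'd']
'd': index 2 in ['a', 'c', 'd'] -> ['d', 'a', 'c']
'a': index 1 in ['d', 'a', 'c'] -> ['a', 'd', 'c']
'a': index 0 in ['a', 'd', 'c'] -> ['a', 'd', 'c']
'a': index 0 in ['a', 'd', 'c'] -> ['a', 'd', 'c']
'c': index 2 in ['a', 'd', 'c'] -> ['c', 'a', 'd']


Output: [0, 2, 1, 0, 0, 2]


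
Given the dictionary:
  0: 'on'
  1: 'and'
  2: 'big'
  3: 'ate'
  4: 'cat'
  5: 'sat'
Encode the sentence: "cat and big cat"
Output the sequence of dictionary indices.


Look up each word in the dictionary:
  'cat' -> 4
  'and' -> 1
  'big' -> 2
  'cat' -> 4

Encoded: [4, 1, 2, 4]


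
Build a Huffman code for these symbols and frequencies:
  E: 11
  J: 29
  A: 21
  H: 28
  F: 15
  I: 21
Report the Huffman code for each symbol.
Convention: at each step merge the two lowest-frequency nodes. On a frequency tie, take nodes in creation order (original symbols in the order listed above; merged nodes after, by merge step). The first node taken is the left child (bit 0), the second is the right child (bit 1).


Huffman tree construction:
Step 1: Merge E(11) + F(15) = 26
Step 2: Merge A(21) + I(21) = 42
Step 3: Merge (E+F)(26) + H(28) = 54
Step 4: Merge J(29) + (A+I)(42) = 71
Step 5: Merge ((E+F)+H)(54) + (J+(A+I))(71) = 125
Read each symbol's code off the tree from the root (left child = 0, right child = 1).

Codes:
  E: 000 (length 3)
  J: 10 (length 2)
  A: 110 (length 3)
  H: 01 (length 2)
  F: 001 (length 3)
  I: 111 (length 3)
Average code length: 318/125 = 2.5440 bits/symbol


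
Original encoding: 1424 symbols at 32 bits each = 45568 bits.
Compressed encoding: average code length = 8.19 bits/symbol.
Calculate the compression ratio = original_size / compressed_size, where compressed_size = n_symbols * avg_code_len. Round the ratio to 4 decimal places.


original_size = n_symbols * orig_bits = 1424 * 32 = 45568 bits
compressed_size = n_symbols * avg_code_len = 1424 * 8.19 = 11662.56 bits
ratio = original_size / compressed_size = 45568 / 11662.56 = 3.9072

Compression ratio = 3.9072


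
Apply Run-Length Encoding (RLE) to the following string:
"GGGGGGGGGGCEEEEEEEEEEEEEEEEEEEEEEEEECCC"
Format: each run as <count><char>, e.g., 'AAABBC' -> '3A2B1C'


Scanning runs left to right:
  i=0: run of 'G' x 10 -> '10G'
  i=10: run of 'C' x 1 -> '1C'
  i=11: run of 'E' x 25 -> '25E'
  i=36: run of 'C' x 3 -> '3C'

RLE = 10G1C25E3C


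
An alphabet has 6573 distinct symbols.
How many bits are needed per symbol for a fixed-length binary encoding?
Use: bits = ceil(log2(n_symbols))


log2(6573) = 12.6823
Bracket: 2^12 = 4096 < 6573 <= 2^13 = 8192
So ceil(log2(6573)) = 13

bits = ceil(log2(6573)) = ceil(12.6823) = 13 bits


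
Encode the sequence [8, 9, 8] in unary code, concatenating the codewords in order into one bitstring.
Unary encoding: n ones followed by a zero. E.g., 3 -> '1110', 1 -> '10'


Encode each number as n ones followed by a terminating 0:
  8 -> 111111110 (9 bits)
  9 -> 1111111110 (10 bits)
  8 -> 111111110 (9 bits)
Total length = 9 + 10 + 9 = 28 bits.

Unary([8, 9, 8]) = 1111111101111111110111111110 (28 bits)


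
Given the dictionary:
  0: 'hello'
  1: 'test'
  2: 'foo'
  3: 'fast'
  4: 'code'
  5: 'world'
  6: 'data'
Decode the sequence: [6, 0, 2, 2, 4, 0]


Look up each index in the dictionary:
  6 -> 'data'
  0 -> 'hello'
  2 -> 'foo'
  2 -> 'foo'
  4 -> 'code'
  0 -> 'hello'

Decoded: "data hello foo foo code hello"


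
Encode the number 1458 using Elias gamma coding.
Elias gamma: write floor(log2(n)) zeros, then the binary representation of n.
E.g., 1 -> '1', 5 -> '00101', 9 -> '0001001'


num_bits = floor(log2(1458)) + 1 = 11
leading_zeros = num_bits - 1 = 10
binary(1458) = 10110110010

Elias gamma(1458) = '0000000000' + '10110110010' = 000000000010110110010 (21 bits)


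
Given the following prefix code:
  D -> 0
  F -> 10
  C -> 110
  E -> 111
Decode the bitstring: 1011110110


Decoding step by step:
Bits 10 -> F
Bits 111 -> E
Bits 10 -> F
Bits 110 -> C


Decoded message: FEFC


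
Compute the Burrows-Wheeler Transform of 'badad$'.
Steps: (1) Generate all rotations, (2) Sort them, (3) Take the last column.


Rotations (sorted):
  0: $badad -> last char: d
  1: ad$bad -> last char: d
  2: adad$b -> last char: b
  3: badad$ -> last char: $
  4: d$bada -> last char: a
  5: dad$ba -> last char: a


BWT = ddb$aa


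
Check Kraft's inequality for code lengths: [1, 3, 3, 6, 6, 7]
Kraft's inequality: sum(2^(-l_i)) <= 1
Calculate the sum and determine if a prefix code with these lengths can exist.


Sum = 2^(-1) + 2^(-3) + 2^(-3) + 2^(-6) + 2^(-6) + 2^(-7)
    = 0.5 + 0.125 + 0.125 + 0.015625 + 0.015625 + 0.0078125
    = 101/128 = 0.7890625
Since 0.7890625 <= 1, Kraft's inequality IS satisfied.
A prefix code with these lengths CAN exist.

Kraft sum = 0.7890625. Satisfied.


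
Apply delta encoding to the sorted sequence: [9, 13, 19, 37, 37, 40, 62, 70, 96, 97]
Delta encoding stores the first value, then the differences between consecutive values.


First value: 9
Deltas:
  13 - 9 = 4
  19 - 13 = 6
  37 - 19 = 18
  37 - 37 = 0
  40 - 37 = 3
  62 - 40 = 22
  70 - 62 = 8
  96 - 70 = 26
  97 - 96 = 1


Delta encoded: [9, 4, 6, 18, 0, 3, 22, 8, 26, 1]


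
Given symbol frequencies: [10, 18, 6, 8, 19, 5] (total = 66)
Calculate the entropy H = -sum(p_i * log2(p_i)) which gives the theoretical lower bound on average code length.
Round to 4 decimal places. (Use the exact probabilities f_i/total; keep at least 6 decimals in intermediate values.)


Per-symbol terms -p_i * log2(p_i) with p_i = f_i/66:
  p = 10/66 = 0.151515: log2(p) = -2.722466, -p*log2(p) = 0.412495
  p = 18/66 = 0.272727: log2(p) = -1.874469, -p*log2(p) = 0.511219
  p = 6/66 = 0.090909: log2(p) = -3.459432, -p*log2(p) = 0.314494
  p = 8/66 = 0.121212: log2(p) = -3.044394, -p*log2(p) = 0.369017
  p = 19/66 = 0.287879: log2(p) = -1.796467, -p*log2(p) = 0.517165
  p = 5/66 = 0.075758: log2(p) = -3.722466, -p*log2(p) = 0.282005
H = 0.412495 + 0.511219 + 0.314494 + 0.369017 + 0.517165 + 0.282005 = 2.406395

H = 2.4064 bits/symbol


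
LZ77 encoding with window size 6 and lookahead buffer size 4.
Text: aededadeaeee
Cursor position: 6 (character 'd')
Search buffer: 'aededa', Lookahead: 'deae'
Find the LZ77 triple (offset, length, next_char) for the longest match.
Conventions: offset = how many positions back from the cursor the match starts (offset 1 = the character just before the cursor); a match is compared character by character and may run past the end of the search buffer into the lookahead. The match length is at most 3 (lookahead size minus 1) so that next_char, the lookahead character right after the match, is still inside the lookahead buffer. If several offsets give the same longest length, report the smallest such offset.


Try each offset into the search buffer:
  offset=1 (pos 5, char 'a'): match length 0
  offset=2 (pos 4, char 'd'): match length 1
  offset=3 (pos 3, char 'e'): match length 0
  offset=4 (pos 2, char 'd'): match length 2
  offset=5 (pos 1, char 'e'): match length 0
  offset=6 (pos 0, char 'a'): match length 0
Longest match has length 2 at offset 4.
next_char = character at position 6 + 2 = 8 -> 'a'

Best match: offset=4, length=2 (matching 'de' starting at position 2)
LZ77 triple: (4, 2, 'a')


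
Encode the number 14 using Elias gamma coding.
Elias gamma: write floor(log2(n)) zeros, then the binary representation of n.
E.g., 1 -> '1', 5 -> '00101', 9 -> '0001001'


num_bits = floor(log2(14)) + 1 = 4
leading_zeros = num_bits - 1 = 3
binary(14) = 1110

Elias gamma(14) = '000' + '1110' = 0001110 (7 bits)


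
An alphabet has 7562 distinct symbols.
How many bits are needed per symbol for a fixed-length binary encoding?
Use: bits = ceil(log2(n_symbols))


log2(7562) = 12.8846
Bracket: 2^12 = 4096 < 7562 <= 2^13 = 8192
So ceil(log2(7562)) = 13

bits = ceil(log2(7562)) = ceil(12.8846) = 13 bits


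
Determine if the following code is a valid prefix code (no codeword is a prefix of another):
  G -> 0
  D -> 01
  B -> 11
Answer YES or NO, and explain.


Checking each pair (does one codeword prefix another?):
  G='0' vs D='01': prefix -- VIOLATION

NO -- this is NOT a valid prefix code. G (0) is a prefix of D (01).


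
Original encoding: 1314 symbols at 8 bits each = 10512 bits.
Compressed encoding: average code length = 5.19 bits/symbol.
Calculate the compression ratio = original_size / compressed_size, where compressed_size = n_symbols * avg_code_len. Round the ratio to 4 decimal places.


original_size = n_symbols * orig_bits = 1314 * 8 = 10512 bits
compressed_size = n_symbols * avg_code_len = 1314 * 5.19 = 6819.66 bits
ratio = original_size / compressed_size = 10512 / 6819.66 = 1.5414

Compression ratio = 1.5414


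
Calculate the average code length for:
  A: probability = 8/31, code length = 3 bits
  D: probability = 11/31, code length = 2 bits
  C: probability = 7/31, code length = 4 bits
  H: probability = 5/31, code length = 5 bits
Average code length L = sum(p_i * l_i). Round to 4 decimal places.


Weighted contributions p_i * l_i:
  A: (8/31) * 3 = 24/31
  D: (11/31) * 2 = 22/31
  C: (7/31) * 4 = 28/31
  H: (5/31) * 5 = 25/31
Sum = (24 + 22 + 28 + 25)/31 = 99/31

L = 99/31 = 3.1935 bits/symbol


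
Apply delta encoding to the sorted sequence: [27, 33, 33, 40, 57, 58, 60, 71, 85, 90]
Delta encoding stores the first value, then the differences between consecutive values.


First value: 27
Deltas:
  33 - 27 = 6
  33 - 33 = 0
  40 - 33 = 7
  57 - 40 = 17
  58 - 57 = 1
  60 - 58 = 2
  71 - 60 = 11
  85 - 71 = 14
  90 - 85 = 5


Delta encoded: [27, 6, 0, 7, 17, 1, 2, 11, 14, 5]


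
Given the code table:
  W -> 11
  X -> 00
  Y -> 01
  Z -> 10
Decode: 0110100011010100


Decoding:
01 -> Y
10 -> Z
10 -> Z
00 -> X
11 -> W
01 -> Y
01 -> Y
00 -> X


Result: YZZXWYYX


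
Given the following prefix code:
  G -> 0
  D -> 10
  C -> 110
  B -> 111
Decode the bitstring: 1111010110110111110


Decoding step by step:
Bits 111 -> B
Bits 10 -> D
Bits 10 -> D
Bits 110 -> C
Bits 110 -> C
Bits 111 -> B
Bits 110 -> C


Decoded message: BDDCCBC


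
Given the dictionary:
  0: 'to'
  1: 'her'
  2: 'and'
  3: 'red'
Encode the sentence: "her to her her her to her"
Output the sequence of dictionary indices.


Look up each word in the dictionary:
  'her' -> 1
  'to' -> 0
  'her' -> 1
  'her' -> 1
  'her' -> 1
  'to' -> 0
  'her' -> 1

Encoded: [1, 0, 1, 1, 1, 0, 1]


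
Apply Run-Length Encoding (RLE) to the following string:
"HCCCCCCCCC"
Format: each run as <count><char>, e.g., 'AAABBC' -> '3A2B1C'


Scanning runs left to right:
  i=0: run of 'H' x 1 -> '1H'
  i=1: run of 'C' x 9 -> '9C'

RLE = 1H9C


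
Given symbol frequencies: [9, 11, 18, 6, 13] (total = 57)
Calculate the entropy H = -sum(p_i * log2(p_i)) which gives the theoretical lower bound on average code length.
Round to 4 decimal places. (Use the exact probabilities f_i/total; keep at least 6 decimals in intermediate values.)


Per-symbol terms -p_i * log2(p_i) with p_i = f_i/57:
  p = 9/57 = 0.157895: log2(p) = -2.662965, -p*log2(p) = 0.420468
  p = 11/57 = 0.192982: log2(p) = -2.373458, -p*log2(p) = 0.458036
  p = 18/57 = 0.315789: log2(p) = -1.662965, -p*log2(p) = 0.525147
  p = 6/57 = 0.105263: log2(p) = -3.247928, -p*log2(p) = 0.341887
  p = 13/57 = 0.228070: log2(p) = -2.132450, -p*log2(p) = 0.486348
H = 0.420468 + 0.458036 + 0.525147 + 0.341887 + 0.486348 = 2.231886

H = 2.2319 bits/symbol


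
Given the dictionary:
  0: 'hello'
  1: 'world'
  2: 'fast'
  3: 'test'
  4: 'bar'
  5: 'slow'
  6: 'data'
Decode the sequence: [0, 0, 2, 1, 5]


Look up each index in the dictionary:
  0 -> 'hello'
  0 -> 'hello'
  2 -> 'fast'
  1 -> 'world'
  5 -> 'slow'

Decoded: "hello hello fast world slow"


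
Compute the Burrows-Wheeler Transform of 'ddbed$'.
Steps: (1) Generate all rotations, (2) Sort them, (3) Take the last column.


Rotations (sorted):
  0: $ddbed -> last char: d
  1: bed$dd -> last char: d
  2: d$ddbe -> last char: e
  3: dbed$d -> last char: d
  4: ddbed$ -> last char: $
  5: ed$ddb -> last char: b


BWT = dded$b


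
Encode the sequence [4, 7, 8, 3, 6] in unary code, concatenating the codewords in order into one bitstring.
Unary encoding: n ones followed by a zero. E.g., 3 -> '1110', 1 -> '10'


Encode each number as n ones followed by a terminating 0:
  4 -> 11110 (5 bits)
  7 -> 11111110 (8 bits)
  8 -> 111111110 (9 bits)
  3 -> 1110 (4 bits)
  6 -> 1111110 (7 bits)
Total length = 5 + 8 + 9 + 4 + 7 = 33 bits.

Unary([4, 7, 8, 3, 6]) = 111101111111011111111011101111110 (33 bits)


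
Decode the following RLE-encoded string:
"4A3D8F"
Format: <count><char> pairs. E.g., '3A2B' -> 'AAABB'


Expanding each <count><char> pair:
  4A -> 'AAAA'
  3D -> 'DDD'
  8F -> 'FFFFFFFF'

Decoded = AAAADDDFFFFFFFF


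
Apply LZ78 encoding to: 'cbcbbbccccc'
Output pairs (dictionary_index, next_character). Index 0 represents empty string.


LZ78 encoding steps:
Dictionary: {0: ''}
Step 1: w='' (idx 0), next='c' -> output (0, 'c'), add 'c' as idx 1
Step 2: w='' (idx 0), next='b' -> output (0, 'b'), add 'b' as idx 2
Step 3: w='c' (idx 1), next='b' -> output (1, 'b'), add 'cb' as idx 3
Step 4: w='b' (idx 2), next='b' -> output (2, 'b'), add 'bb' as idx 4
Step 5: w='c' (idx 1), next='c' -> output (1, 'c'), add 'cc' as idx 5
Step 6: w='cc' (idx 5), next='c' -> output (5, 'c'), add 'ccc' as idx 6


Encoded: [(0, 'c'), (0, 'b'), (1, 'b'), (2, 'b'), (1, 'c'), (5, 'c')]


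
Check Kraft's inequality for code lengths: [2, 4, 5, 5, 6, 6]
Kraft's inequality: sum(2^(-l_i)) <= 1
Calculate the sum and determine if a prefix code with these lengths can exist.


Sum = 2^(-2) + 2^(-4) + 2^(-5) + 2^(-5) + 2^(-6) + 2^(-6)
    = 0.25 + 0.0625 + 0.03125 + 0.03125 + 0.015625 + 0.015625
    = 26/64 = 0.40625
Since 0.40625 <= 1, Kraft's inequality IS satisfied.
A prefix code with these lengths CAN exist.

Kraft sum = 0.40625. Satisfied.


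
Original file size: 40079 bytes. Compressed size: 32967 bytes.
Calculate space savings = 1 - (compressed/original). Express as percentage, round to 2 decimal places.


ratio = compressed/original = 32967/40079 = 0.82255
savings = 1 - ratio = 1 - 0.82255 = 0.17745
as a percentage: 0.17745 * 100 = 17.74%

Space savings = 1 - 32967/40079 = 17.74%


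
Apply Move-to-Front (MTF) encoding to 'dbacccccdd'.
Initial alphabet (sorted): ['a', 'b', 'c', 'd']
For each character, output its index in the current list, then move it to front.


MTF encoding:
'd': index 3 in ['a', 'b', 'c', 'd'] -> ['d', 'a', 'b', 'c']
'b': index 2 in ['d', 'a', 'b', 'c'] -> ['b', 'd', 'a', 'c']
'a': index 2 in ['b', 'd', 'a', 'c'] -> ['a', 'b', 'd', 'c']
'c': index 3 in ['a', 'b', 'd', 'c'] -> ['c', 'a', 'b', 'd']
'c': index 0 in ['c', 'a', 'b', 'd'] -> ['c', 'a', 'b', 'd']
'c': index 0 in ['c', 'a', 'b', 'd'] -> ['c', 'a', 'b', 'd']
'c': index 0 in ['c', 'a', 'b', 'd'] -> ['c', 'a', 'b', 'd']
'c': index 0 in ['c', 'a', 'b', 'd'] -> ['c', 'a', 'b', 'd']
'd': index 3 in ['c', 'a', 'b', 'd'] -> ['d', 'c', 'a', 'b']
'd': index 0 in ['d', 'c', 'a', 'b'] -> ['d', 'c', 'a', 'b']


Output: [3, 2, 2, 3, 0, 0, 0, 0, 3, 0]


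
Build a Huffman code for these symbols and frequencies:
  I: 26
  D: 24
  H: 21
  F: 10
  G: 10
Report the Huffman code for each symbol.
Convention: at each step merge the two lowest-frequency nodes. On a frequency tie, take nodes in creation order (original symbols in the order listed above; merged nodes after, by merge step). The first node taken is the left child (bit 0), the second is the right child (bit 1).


Huffman tree construction:
Step 1: Merge F(10) + G(10) = 20
Step 2: Merge (F+G)(20) + H(21) = 41
Step 3: Merge D(24) + I(26) = 50
Step 4: Merge ((F+G)+H)(41) + (D+I)(50) = 91
Read each symbol's code off the tree from the root (left child = 0, right child = 1).

Codes:
  I: 11 (length 2)
  D: 10 (length 2)
  H: 01 (length 2)
  F: 000 (length 3)
  G: 001 (length 3)
Average code length: 202/91 = 2.2198 bits/symbol


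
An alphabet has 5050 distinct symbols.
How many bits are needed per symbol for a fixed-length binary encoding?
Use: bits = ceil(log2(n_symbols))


log2(5050) = 12.3021
Bracket: 2^12 = 4096 < 5050 <= 2^13 = 8192
So ceil(log2(5050)) = 13

bits = ceil(log2(5050)) = ceil(12.3021) = 13 bits


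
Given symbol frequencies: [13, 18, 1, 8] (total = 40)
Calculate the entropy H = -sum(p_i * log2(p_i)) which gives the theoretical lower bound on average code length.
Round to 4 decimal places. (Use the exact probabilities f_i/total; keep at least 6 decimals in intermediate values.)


Per-symbol terms -p_i * log2(p_i) with p_i = f_i/40:
  p = 13/40 = 0.325000: log2(p) = -1.621488, -p*log2(p) = 0.526984
  p = 18/40 = 0.450000: log2(p) = -1.152003, -p*log2(p) = 0.518401
  p = 1/40 = 0.025000: log2(p) = -5.321928, -p*log2(p) = 0.133048
  p = 8/40 = 0.200000: log2(p) = -2.321928, -p*log2(p) = 0.464386
H = 0.526984 + 0.518401 + 0.133048 + 0.464386 = 1.642819

H = 1.6428 bits/symbol


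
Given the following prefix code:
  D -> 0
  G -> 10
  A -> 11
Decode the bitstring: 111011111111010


Decoding step by step:
Bits 11 -> A
Bits 10 -> G
Bits 11 -> A
Bits 11 -> A
Bits 11 -> A
Bits 11 -> A
Bits 0 -> D
Bits 10 -> G


Decoded message: AGAAAADG


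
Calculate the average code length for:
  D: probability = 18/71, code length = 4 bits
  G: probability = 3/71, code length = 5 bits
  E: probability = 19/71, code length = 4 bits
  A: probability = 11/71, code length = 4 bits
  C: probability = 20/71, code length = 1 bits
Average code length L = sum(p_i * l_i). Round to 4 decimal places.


Weighted contributions p_i * l_i:
  D: (18/71) * 4 = 72/71
  G: (3/71) * 5 = 15/71
  E: (19/71) * 4 = 76/71
  A: (11/71) * 4 = 44/71
  C: (20/71) * 1 = 20/71
Sum = (72 + 15 + 76 + 44 + 20)/71 = 227/71

L = 227/71 = 3.1972 bits/symbol


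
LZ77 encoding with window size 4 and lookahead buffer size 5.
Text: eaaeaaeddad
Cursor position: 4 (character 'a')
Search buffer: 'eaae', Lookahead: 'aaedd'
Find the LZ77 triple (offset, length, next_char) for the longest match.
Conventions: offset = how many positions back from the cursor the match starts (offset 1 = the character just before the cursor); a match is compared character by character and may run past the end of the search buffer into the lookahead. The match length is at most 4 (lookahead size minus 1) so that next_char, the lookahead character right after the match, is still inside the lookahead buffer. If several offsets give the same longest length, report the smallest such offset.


Try each offset into the search buffer:
  offset=1 (pos 3, char 'e'): match length 0
  offset=2 (pos 2, char 'a'): match length 1
  offset=3 (pos 1, char 'a'): match length 3
  offset=4 (pos 0, char 'e'): match length 0
Longest match has length 3 at offset 3.
next_char = character at position 4 + 3 = 7 -> 'd'

Best match: offset=3, length=3 (matching 'aae' starting at position 1)
LZ77 triple: (3, 3, 'd')


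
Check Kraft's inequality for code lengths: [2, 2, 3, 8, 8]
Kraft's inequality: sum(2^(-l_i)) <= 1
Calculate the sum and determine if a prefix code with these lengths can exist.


Sum = 2^(-2) + 2^(-2) + 2^(-3) + 2^(-8) + 2^(-8)
    = 0.25 + 0.25 + 0.125 + 0.00390625 + 0.00390625
    = 162/256 = 0.6328125
Since 0.6328125 <= 1, Kraft's inequality IS satisfied.
A prefix code with these lengths CAN exist.

Kraft sum = 0.6328125. Satisfied.


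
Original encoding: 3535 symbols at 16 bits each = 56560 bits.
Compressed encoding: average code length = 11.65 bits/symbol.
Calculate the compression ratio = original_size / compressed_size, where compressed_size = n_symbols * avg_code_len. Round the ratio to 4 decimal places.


original_size = n_symbols * orig_bits = 3535 * 16 = 56560 bits
compressed_size = n_symbols * avg_code_len = 3535 * 11.65 = 41182.75 bits
ratio = original_size / compressed_size = 56560 / 41182.75 = 1.3734

Compression ratio = 1.3734


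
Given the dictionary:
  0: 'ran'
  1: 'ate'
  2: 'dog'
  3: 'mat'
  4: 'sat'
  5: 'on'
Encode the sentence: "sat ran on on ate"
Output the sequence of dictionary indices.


Look up each word in the dictionary:
  'sat' -> 4
  'ran' -> 0
  'on' -> 5
  'on' -> 5
  'ate' -> 1

Encoded: [4, 0, 5, 5, 1]


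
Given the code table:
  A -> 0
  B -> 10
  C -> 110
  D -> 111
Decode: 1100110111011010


Decoding:
110 -> C
0 -> A
110 -> C
111 -> D
0 -> A
110 -> C
10 -> B


Result: CACDACB


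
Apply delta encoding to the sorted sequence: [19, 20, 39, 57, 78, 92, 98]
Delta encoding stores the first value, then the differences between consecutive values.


First value: 19
Deltas:
  20 - 19 = 1
  39 - 20 = 19
  57 - 39 = 18
  78 - 57 = 21
  92 - 78 = 14
  98 - 92 = 6


Delta encoded: [19, 1, 19, 18, 21, 14, 6]


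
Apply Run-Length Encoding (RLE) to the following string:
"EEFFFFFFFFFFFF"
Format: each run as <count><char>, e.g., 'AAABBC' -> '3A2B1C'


Scanning runs left to right:
  i=0: run of 'E' x 2 -> '2E'
  i=2: run of 'F' x 12 -> '12F'

RLE = 2E12F


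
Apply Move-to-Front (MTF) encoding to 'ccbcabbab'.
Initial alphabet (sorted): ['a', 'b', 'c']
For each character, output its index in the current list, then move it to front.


MTF encoding:
'c': index 2 in ['a', 'b', 'c'] -> ['c', 'a', 'b']
'c': index 0 in ['c', 'a', 'b'] -> ['c', 'a', 'b']
'b': index 2 in ['c', 'a', 'b'] -> ['b', 'c', 'a']
'c': index 1 in ['b', 'c', 'a'] -> ['c', 'b', 'a']
'a': index 2 in ['c', 'b', 'a'] -> ['a', 'c', 'b']
'b': index 2 in ['a', 'c', 'b'] -> ['b', 'a', 'c']
'b': index 0 in ['b', 'a', 'c'] -> ['b', 'a', 'c']
'a': index 1 in ['b', 'a', 'c'] -> ['a', 'b', 'c']
'b': index 1 in ['a', 'b', 'c'] -> ['b', 'a', 'c']


Output: [2, 0, 2, 1, 2, 2, 0, 1, 1]


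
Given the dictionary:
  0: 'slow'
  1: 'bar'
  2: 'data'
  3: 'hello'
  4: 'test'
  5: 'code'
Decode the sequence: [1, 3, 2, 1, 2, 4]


Look up each index in the dictionary:
  1 -> 'bar'
  3 -> 'hello'
  2 -> 'data'
  1 -> 'bar'
  2 -> 'data'
  4 -> 'test'

Decoded: "bar hello data bar data test"


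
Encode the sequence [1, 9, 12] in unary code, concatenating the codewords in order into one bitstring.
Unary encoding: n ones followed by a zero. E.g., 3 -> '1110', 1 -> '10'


Encode each number as n ones followed by a terminating 0:
  1 -> 10 (2 bits)
  9 -> 1111111110 (10 bits)
  12 -> 1111111111110 (13 bits)
Total length = 2 + 10 + 13 = 25 bits.

Unary([1, 9, 12]) = 1011111111101111111111110 (25 bits)


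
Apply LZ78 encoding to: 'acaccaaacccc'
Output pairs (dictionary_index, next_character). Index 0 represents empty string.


LZ78 encoding steps:
Dictionary: {0: ''}
Step 1: w='' (idx 0), next='a' -> output (0, 'a'), add 'a' as idx 1
Step 2: w='' (idx 0), next='c' -> output (0, 'c'), add 'c' as idx 2
Step 3: w='a' (idx 1), next='c' -> output (1, 'c'), add 'ac' as idx 3
Step 4: w='c' (idx 2), next='a' -> output (2, 'a'), add 'ca' as idx 4
Step 5: w='a' (idx 1), next='a' -> output (1, 'a'), add 'aa' as idx 5
Step 6: w='c' (idx 2), next='c' -> output (2, 'c'), add 'cc' as idx 6
Step 7: w='cc' (idx 6), end of input -> output (6, '')


Encoded: [(0, 'a'), (0, 'c'), (1, 'c'), (2, 'a'), (1, 'a'), (2, 'c'), (6, '')]


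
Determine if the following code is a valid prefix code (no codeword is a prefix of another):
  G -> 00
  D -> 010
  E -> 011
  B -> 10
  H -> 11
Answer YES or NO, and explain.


Checking each pair (does one codeword prefix another?):
  G='00' vs D='010': no prefix
  G='00' vs E='011': no prefix
  G='00' vs B='10': no prefix
  G='00' vs H='11': no prefix
  D='010' vs G='00': no prefix
  D='010' vs E='011': no prefix
  D='010' vs B='10': no prefix
  D='010' vs H='11': no prefix
  E='011' vs G='00': no prefix
  E='011' vs D='010': no prefix
  E='011' vs B='10': no prefix
  E='011' vs H='11': no prefix
  B='10' vs G='00': no prefix
  B='10' vs D='010': no prefix
  B='10' vs E='011': no prefix
  B='10' vs H='11': no prefix
  H='11' vs G='00': no prefix
  H='11' vs D='010': no prefix
  H='11' vs E='011': no prefix
  H='11' vs B='10': no prefix
No violation found over all pairs.

YES -- this is a valid prefix code. No codeword is a prefix of any other codeword.


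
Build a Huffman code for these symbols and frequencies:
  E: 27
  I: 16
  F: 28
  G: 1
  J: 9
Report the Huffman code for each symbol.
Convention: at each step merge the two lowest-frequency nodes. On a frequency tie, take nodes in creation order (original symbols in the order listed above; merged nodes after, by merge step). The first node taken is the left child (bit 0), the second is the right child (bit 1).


Huffman tree construction:
Step 1: Merge G(1) + J(9) = 10
Step 2: Merge (G+J)(10) + I(16) = 26
Step 3: Merge ((G+J)+I)(26) + E(27) = 53
Step 4: Merge F(28) + (((G+J)+I)+E)(53) = 81
Read each symbol's code off the tree from the root (left child = 0, right child = 1).

Codes:
  E: 11 (length 2)
  I: 101 (length 3)
  F: 0 (length 1)
  G: 1000 (length 4)
  J: 1001 (length 4)
Average code length: 170/81 = 2.0988 bits/symbol


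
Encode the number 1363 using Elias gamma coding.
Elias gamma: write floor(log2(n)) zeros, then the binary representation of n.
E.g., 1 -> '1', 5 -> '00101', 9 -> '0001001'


num_bits = floor(log2(1363)) + 1 = 11
leading_zeros = num_bits - 1 = 10
binary(1363) = 10101010011

Elias gamma(1363) = '0000000000' + '10101010011' = 000000000010101010011 (21 bits)


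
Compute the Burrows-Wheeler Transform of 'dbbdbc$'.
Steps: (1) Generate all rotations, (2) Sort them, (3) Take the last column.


Rotations (sorted):
  0: $dbbdbc -> last char: c
  1: bbdbc$d -> last char: d
  2: bc$dbbd -> last char: d
  3: bdbc$db -> last char: b
  4: c$dbbdb -> last char: b
  5: dbbdbc$ -> last char: $
  6: dbc$dbb -> last char: b


BWT = cddbb$b
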